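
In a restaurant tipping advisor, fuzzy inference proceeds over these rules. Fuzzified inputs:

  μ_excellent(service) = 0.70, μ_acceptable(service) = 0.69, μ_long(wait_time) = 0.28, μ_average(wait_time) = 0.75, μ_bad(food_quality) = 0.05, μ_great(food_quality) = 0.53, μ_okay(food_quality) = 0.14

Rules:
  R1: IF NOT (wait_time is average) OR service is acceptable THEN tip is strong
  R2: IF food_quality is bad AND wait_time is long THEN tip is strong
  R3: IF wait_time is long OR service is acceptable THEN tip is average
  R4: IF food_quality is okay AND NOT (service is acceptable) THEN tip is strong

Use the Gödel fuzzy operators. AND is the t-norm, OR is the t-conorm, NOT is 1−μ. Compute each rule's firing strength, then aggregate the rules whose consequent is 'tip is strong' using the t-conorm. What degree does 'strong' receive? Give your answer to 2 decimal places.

R1: ¬average=1−0.75=0.25, acceptable=0.69; OR[max(a, b)] → w = 0.69
R2: bad=0.05, long=0.28; AND[min(a, b)] → w = 0.05
R3: long=0.28, acceptable=0.69; OR[max(a, b)] → w = 0.69
R4: okay=0.14, ¬acceptable=1−0.69=0.31; AND[min(a, b)] → w = 0.14
Rules with consequent 'strong': {R1, R2, R4} → strengths 0.69, 0.05, 0.14
Aggregate via t-conorm [max(a, b)]: 0.69

0.69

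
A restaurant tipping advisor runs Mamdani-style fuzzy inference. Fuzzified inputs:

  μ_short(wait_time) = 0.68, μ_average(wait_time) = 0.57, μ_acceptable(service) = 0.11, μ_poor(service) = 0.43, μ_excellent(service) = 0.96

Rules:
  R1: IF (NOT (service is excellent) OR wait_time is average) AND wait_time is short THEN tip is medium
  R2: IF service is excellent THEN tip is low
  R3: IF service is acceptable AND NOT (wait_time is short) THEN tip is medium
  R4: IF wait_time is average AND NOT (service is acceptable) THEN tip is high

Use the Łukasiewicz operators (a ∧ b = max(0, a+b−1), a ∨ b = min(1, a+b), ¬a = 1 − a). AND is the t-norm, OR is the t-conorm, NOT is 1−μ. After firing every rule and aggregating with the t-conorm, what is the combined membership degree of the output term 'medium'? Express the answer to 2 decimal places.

0.29

R1: (¬excellent=1−0.96=0.04 OR average=0.57) = 0.61; AND[max(0, a+b−1)] with short=0.68 → w = 0.29
R2: excellent=0.96 → w = 0.96
R3: acceptable=0.11, ¬short=1−0.68=0.32; AND[max(0, a+b−1)] → w = 0.00
R4: average=0.57, ¬acceptable=1−0.11=0.89; AND[max(0, a+b−1)] → w = 0.46
Rules with consequent 'medium': {R1, R3} → strengths 0.29, 0.00
Aggregate via t-conorm [min(1, a+b)]: 0.29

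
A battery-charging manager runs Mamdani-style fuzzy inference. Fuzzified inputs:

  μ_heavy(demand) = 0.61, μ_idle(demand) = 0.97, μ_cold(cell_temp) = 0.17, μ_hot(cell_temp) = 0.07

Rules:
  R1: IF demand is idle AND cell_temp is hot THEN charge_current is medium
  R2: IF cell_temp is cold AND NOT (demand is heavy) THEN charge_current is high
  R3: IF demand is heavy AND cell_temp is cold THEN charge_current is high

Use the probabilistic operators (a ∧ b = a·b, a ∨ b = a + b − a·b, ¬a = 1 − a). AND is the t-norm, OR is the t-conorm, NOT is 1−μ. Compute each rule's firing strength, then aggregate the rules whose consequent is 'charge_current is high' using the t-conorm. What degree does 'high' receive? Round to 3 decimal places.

0.163

R1: idle=0.97, hot=0.07; AND[a·b] → w = 0.0679
R2: cold=0.17, ¬heavy=1−0.61=0.39; AND[a·b] → w = 0.0663
R3: heavy=0.61, cold=0.17; AND[a·b] → w = 0.1037
Rules with consequent 'high': {R2, R3} → strengths 0.0663, 0.1037
Aggregate via t-conorm [a + b − a·b]: 0.1631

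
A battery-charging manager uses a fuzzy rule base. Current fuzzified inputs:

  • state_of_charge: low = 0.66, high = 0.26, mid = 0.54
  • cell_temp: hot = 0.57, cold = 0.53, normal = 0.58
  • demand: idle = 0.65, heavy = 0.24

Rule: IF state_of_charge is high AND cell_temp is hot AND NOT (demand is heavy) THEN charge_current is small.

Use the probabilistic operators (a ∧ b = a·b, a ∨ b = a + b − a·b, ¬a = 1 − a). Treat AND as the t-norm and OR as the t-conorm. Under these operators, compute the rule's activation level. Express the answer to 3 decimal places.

firing strength: high=0.26, hot=0.57, ¬heavy=1−0.24=0.76; AND[a·b] → w = 0.1126

0.113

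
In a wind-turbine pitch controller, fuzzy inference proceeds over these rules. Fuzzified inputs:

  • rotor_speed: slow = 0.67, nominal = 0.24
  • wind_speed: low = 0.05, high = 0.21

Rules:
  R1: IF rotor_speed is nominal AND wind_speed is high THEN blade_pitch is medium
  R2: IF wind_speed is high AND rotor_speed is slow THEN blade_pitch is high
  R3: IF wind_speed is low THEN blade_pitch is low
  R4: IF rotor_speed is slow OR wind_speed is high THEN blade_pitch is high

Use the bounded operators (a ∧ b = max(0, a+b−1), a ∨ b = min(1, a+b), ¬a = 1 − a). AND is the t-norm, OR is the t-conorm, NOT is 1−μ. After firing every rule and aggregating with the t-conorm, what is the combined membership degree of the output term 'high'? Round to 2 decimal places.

R1: nominal=0.24, high=0.21; AND[max(0, a+b−1)] → w = 0.00
R2: high=0.21, slow=0.67; AND[max(0, a+b−1)] → w = 0.00
R3: low=0.05 → w = 0.05
R4: slow=0.67, high=0.21; OR[min(1, a+b)] → w = 0.88
Rules with consequent 'high': {R2, R4} → strengths 0.00, 0.88
Aggregate via t-conorm [min(1, a+b)]: 0.88

0.88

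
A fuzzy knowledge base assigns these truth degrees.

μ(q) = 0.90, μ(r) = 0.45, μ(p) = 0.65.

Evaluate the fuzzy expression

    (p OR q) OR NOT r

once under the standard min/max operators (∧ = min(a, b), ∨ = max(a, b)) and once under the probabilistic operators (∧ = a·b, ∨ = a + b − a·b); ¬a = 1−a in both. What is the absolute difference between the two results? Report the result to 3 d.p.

Under standard min/max:
  p OR q = max(a, b) on (0.65, 0.90) = 0.90
  NOT r = 1 − 0.45 = 0.55
  (p OR q) OR NOT r = max(a, b) on (0.90, 0.55) = 0.90
  → value = 0.9000
Under probabilistic:
  p OR q = a + b − a·b on (0.6500, 0.9000) = 0.9650
  NOT r = 1 − 0.4500 = 0.5500
  (p OR q) OR NOT r = a + b − a·b on (0.9650, 0.5500) = 0.9843
  → value = 0.9843
|0.9000 − 0.9843| = 0.084

0.084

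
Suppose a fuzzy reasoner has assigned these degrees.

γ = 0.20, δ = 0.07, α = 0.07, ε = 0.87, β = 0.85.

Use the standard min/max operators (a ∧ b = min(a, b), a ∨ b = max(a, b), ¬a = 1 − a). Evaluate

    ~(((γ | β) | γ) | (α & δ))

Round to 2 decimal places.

0.15

γ | β = max(a, b) on (0.20, 0.85) = 0.85
(γ | β) | γ = max(a, b) on (0.85, 0.20) = 0.85
α & δ = min(a, b) on (0.07, 0.07) = 0.07
((γ | β) | γ) | (α & δ) = max(a, b) on (0.85, 0.07) = 0.85
~(((γ | β) | γ) | (α & δ)) = 1 − 0.85 = 0.15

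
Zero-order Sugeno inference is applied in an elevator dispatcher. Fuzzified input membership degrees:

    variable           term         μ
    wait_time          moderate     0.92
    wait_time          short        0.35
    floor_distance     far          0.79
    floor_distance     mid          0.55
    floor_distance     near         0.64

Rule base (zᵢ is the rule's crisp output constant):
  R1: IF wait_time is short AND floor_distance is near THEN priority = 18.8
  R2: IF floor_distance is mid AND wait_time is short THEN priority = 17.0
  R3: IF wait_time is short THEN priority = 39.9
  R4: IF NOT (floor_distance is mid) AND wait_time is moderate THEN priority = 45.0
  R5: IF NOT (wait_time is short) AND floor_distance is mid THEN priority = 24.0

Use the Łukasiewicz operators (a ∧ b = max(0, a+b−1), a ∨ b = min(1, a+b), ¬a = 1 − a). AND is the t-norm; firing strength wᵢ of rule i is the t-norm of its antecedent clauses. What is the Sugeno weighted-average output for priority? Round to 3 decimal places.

38.495

R1 (z=18.8): short=0.35, near=0.64; AND[max(0, a+b−1)] → w = 0.00
R2 (z=17.0): mid=0.55, short=0.35; AND[max(0, a+b−1)] → w = 0.00
R3 (z=39.9): short=0.35 → w = 0.35
R4 (z=45.0): ¬mid=1−0.55=0.45, moderate=0.92; AND[max(0, a+b−1)] → w = 0.37
R5 (z=24.0): ¬short=1−0.35=0.65, mid=0.55; AND[max(0, a+b−1)] → w = 0.20
Weighted average = (0.00·18.8 + 0.00·17.0 + 0.35·39.9 + 0.37·45.0 + 0.20·24.0) / (0.00 + 0.00 + 0.35 + 0.37 + 0.20)
  = 35.4150 / 0.9200 = 38.495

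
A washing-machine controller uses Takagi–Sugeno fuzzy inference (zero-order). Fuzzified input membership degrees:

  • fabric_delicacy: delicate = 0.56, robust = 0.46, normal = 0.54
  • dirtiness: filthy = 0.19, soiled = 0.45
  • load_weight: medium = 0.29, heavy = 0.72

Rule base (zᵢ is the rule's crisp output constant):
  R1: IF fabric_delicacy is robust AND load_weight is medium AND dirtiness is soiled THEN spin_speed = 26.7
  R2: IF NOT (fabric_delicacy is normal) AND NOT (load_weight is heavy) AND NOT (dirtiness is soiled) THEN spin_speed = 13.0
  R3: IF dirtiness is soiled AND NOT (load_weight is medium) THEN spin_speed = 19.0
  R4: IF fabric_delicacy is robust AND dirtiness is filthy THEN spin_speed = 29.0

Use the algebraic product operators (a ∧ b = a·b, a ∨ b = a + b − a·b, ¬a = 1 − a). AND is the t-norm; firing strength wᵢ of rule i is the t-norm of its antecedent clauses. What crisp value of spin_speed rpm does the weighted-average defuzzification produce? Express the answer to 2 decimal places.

20.69

R1 (z=26.7): robust=0.46, medium=0.29, soiled=0.45; AND[a·b] → w = 0.0600
R2 (z=13.0): ¬normal=1−0.54=0.46, ¬heavy=1−0.72=0.28, ¬soiled=1−0.45=0.55; AND[a·b] → w = 0.0708
R3 (z=19.0): soiled=0.45, ¬medium=1−0.29=0.71; AND[a·b] → w = 0.3195
R4 (z=29.0): robust=0.46, filthy=0.19; AND[a·b] → w = 0.0874
Weighted average = (0.0600·26.7 + 0.0708·13.0 + 0.3195·19.0 + 0.0874·29.0) / (0.0600 + 0.0708 + 0.3195 + 0.0874)
  = 11.1288 / 0.5378 = 20.69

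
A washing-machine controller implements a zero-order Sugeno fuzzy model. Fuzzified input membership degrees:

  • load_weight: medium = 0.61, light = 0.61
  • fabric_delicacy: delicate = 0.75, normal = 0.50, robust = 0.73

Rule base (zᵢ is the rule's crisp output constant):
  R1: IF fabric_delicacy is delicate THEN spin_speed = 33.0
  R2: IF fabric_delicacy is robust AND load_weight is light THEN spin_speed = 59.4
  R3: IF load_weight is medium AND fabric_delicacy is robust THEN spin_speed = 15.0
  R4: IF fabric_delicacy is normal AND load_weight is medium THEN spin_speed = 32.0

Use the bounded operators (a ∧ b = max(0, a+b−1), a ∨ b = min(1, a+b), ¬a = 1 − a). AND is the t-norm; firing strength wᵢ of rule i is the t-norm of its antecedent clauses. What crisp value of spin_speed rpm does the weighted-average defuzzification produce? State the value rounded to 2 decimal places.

34.78

R1 (z=33.0): delicate=0.75 → w = 0.75
R2 (z=59.4): robust=0.73, light=0.61; AND[max(0, a+b−1)] → w = 0.34
R3 (z=15.0): medium=0.61, robust=0.73; AND[max(0, a+b−1)] → w = 0.34
R4 (z=32.0): normal=0.50, medium=0.61; AND[max(0, a+b−1)] → w = 0.11
Weighted average = (0.75·33.0 + 0.34·59.4 + 0.34·15.0 + 0.11·32.0) / (0.75 + 0.34 + 0.34 + 0.11)
  = 53.5660 / 1.5400 = 34.78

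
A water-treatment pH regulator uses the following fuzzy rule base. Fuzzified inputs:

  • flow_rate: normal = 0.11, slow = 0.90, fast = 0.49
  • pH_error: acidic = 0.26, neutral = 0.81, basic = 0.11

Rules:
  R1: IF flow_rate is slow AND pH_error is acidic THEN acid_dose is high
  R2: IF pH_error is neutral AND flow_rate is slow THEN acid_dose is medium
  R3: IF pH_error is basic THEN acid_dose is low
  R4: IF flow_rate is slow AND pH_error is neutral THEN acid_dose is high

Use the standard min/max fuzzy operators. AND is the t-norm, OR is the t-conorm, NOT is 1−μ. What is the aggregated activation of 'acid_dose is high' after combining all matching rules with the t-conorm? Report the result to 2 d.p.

0.81

R1: slow=0.90, acidic=0.26; AND[min(a, b)] → w = 0.26
R2: neutral=0.81, slow=0.90; AND[min(a, b)] → w = 0.81
R3: basic=0.11 → w = 0.11
R4: slow=0.90, neutral=0.81; AND[min(a, b)] → w = 0.81
Rules with consequent 'high': {R1, R4} → strengths 0.26, 0.81
Aggregate via t-conorm [max(a, b)]: 0.81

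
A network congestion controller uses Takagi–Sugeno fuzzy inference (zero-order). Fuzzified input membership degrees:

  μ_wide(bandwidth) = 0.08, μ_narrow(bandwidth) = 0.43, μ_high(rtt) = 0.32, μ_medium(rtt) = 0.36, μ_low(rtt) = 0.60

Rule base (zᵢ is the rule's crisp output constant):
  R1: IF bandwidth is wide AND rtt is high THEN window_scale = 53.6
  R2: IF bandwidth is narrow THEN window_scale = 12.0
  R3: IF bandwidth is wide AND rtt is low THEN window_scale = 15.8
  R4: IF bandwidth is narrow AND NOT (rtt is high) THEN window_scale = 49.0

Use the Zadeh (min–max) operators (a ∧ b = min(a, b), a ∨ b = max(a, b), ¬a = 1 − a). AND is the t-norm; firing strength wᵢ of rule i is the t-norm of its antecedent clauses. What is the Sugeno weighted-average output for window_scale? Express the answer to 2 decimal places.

R1 (z=53.6): wide=0.08, high=0.32; AND[min(a, b)] → w = 0.08
R2 (z=12.0): narrow=0.43 → w = 0.43
R3 (z=15.8): wide=0.08, low=0.60; AND[min(a, b)] → w = 0.08
R4 (z=49.0): narrow=0.43, ¬high=1−0.32=0.68; AND[min(a, b)] → w = 0.43
Weighted average = (0.08·53.6 + 0.43·12.0 + 0.08·15.8 + 0.43·49.0) / (0.08 + 0.43 + 0.08 + 0.43)
  = 31.7820 / 1.0200 = 31.16

31.16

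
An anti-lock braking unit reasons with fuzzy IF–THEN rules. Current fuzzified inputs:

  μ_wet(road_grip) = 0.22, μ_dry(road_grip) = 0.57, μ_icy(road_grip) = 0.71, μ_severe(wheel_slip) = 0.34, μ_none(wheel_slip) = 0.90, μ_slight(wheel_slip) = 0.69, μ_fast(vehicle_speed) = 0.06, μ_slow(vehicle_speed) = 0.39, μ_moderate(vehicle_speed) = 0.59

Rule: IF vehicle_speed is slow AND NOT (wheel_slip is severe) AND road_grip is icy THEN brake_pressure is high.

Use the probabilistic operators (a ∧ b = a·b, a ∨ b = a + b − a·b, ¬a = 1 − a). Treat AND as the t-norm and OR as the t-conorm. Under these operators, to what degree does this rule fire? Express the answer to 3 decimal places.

firing strength: slow=0.39, ¬severe=1−0.34=0.66, icy=0.71; AND[a·b] → w = 0.1828

0.183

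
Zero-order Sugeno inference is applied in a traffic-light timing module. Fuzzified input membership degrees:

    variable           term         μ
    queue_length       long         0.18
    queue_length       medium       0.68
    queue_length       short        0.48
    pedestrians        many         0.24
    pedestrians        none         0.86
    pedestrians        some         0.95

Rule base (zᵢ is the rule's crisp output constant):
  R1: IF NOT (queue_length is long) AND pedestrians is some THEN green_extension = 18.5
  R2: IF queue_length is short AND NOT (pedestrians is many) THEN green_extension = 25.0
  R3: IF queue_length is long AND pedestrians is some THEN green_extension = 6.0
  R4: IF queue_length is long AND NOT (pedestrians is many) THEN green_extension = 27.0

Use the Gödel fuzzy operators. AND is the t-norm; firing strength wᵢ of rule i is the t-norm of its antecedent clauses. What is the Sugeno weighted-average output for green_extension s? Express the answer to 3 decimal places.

19.946

R1 (z=18.5): ¬long=1−0.18=0.82, some=0.95; AND[min(a, b)] → w = 0.82
R2 (z=25.0): short=0.48, ¬many=1−0.24=0.76; AND[min(a, b)] → w = 0.48
R3 (z=6.0): long=0.18, some=0.95; AND[min(a, b)] → w = 0.18
R4 (z=27.0): long=0.18, ¬many=1−0.24=0.76; AND[min(a, b)] → w = 0.18
Weighted average = (0.82·18.5 + 0.48·25.0 + 0.18·6.0 + 0.18·27.0) / (0.82 + 0.48 + 0.18 + 0.18)
  = 33.1100 / 1.6600 = 19.946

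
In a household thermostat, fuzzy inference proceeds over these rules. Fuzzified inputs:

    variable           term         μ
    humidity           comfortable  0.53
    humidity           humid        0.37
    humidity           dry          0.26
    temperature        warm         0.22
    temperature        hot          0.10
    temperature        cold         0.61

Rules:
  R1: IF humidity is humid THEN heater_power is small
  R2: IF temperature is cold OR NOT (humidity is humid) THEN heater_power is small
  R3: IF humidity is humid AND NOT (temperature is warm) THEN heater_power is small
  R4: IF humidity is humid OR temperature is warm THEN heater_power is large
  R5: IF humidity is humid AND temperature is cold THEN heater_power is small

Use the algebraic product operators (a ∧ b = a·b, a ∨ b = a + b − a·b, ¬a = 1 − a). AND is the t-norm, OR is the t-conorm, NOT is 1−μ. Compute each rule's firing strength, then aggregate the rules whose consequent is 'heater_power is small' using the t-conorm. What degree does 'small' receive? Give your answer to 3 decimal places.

0.950

R1: humid=0.37 → w = 0.3700
R2: cold=0.61, ¬humid=1−0.37=0.63; OR[a + b − a·b] → w = 0.8557
R3: humid=0.37, ¬warm=1−0.22=0.78; AND[a·b] → w = 0.2886
R4: humid=0.37, warm=0.22; OR[a + b − a·b] → w = 0.5086
R5: humid=0.37, cold=0.61; AND[a·b] → w = 0.2257
Rules with consequent 'small': {R1, R2, R3, R5} → strengths 0.3700, 0.8557, 0.2886, 0.2257
Aggregate via t-conorm [a + b − a·b]: 0.9499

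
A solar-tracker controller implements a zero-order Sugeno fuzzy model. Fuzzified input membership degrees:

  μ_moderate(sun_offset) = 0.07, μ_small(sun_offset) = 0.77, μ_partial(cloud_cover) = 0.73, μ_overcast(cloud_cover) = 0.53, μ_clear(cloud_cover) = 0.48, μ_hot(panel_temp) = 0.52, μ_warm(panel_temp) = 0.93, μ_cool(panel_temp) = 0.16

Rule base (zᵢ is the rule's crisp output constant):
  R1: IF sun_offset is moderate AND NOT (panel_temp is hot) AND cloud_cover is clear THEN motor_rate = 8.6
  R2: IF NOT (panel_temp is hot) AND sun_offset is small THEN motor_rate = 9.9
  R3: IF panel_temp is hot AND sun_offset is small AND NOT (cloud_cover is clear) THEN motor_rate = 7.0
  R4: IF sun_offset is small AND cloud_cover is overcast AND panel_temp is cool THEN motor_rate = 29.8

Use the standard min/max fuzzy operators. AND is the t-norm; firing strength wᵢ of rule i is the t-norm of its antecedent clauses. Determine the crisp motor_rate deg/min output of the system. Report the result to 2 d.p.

R1 (z=8.6): moderate=0.07, ¬hot=1−0.52=0.48, clear=0.48; AND[min(a, b)] → w = 0.07
R2 (z=9.9): ¬hot=1−0.52=0.48, small=0.77; AND[min(a, b)] → w = 0.48
R3 (z=7.0): hot=0.52, small=0.77, ¬clear=1−0.48=0.52; AND[min(a, b)] → w = 0.52
R4 (z=29.8): small=0.77, overcast=0.53, cool=0.16; AND[min(a, b)] → w = 0.16
Weighted average = (0.07·8.6 + 0.48·9.9 + 0.52·7.0 + 0.16·29.8) / (0.07 + 0.48 + 0.52 + 0.16)
  = 13.7620 / 1.2300 = 11.19

11.19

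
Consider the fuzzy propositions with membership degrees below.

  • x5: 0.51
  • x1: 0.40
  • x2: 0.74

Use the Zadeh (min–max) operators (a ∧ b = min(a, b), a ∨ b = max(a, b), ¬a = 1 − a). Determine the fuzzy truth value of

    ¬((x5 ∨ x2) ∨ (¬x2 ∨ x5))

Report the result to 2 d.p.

x5 ∨ x2 = max(a, b) on (0.51, 0.74) = 0.74
¬x2 = 1 − 0.74 = 0.26
¬x2 ∨ x5 = max(a, b) on (0.26, 0.51) = 0.51
(x5 ∨ x2) ∨ (¬x2 ∨ x5) = max(a, b) on (0.74, 0.51) = 0.74
¬((x5 ∨ x2) ∨ (¬x2 ∨ x5)) = 1 − 0.74 = 0.26

0.26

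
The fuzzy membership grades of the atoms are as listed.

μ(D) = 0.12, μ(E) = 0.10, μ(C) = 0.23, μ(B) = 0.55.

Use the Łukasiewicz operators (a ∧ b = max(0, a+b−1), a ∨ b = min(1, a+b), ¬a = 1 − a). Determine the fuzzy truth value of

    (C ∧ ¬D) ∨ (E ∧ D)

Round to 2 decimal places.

¬D = 1 − 0.12 = 0.88
C ∧ ¬D = max(0, a+b−1) on (0.23, 0.88) = 0.11
E ∧ D = max(0, a+b−1) on (0.10, 0.12) = 0.00
(C ∧ ¬D) ∨ (E ∧ D) = min(1, a+b) on (0.11, 0.00) = 0.11

0.11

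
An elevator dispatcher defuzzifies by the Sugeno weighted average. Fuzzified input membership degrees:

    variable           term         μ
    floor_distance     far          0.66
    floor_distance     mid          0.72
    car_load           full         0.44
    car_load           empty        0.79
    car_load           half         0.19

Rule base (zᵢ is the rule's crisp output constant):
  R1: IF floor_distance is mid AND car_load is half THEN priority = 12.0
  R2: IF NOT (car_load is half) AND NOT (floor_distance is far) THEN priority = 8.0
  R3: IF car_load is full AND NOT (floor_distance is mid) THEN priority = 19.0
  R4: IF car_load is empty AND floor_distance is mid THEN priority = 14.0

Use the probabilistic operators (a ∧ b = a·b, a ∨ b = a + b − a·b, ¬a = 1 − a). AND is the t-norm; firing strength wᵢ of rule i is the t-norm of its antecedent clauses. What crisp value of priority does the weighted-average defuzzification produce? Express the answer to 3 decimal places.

R1 (z=12.0): mid=0.72, half=0.19; AND[a·b] → w = 0.1368
R2 (z=8.0): ¬half=1−0.19=0.81, ¬far=1−0.66=0.34; AND[a·b] → w = 0.2754
R3 (z=19.0): full=0.44, ¬mid=1−0.72=0.28; AND[a·b] → w = 0.1232
R4 (z=14.0): empty=0.79, mid=0.72; AND[a·b] → w = 0.5688
Weighted average = (0.1368·12.0 + 0.2754·8.0 + 0.1232·19.0 + 0.5688·14.0) / (0.1368 + 0.2754 + 0.1232 + 0.5688)
  = 14.1488 / 1.1042 = 12.814

12.814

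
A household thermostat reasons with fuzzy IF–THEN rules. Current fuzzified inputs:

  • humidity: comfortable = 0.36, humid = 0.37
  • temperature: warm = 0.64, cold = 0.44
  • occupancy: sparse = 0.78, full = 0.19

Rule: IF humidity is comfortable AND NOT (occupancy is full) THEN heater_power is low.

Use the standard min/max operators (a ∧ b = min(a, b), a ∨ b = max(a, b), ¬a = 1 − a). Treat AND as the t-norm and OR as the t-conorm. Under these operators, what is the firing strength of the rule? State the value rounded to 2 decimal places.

0.36

firing strength: comfortable=0.36, ¬full=1−0.19=0.81; AND[min(a, b)] → w = 0.36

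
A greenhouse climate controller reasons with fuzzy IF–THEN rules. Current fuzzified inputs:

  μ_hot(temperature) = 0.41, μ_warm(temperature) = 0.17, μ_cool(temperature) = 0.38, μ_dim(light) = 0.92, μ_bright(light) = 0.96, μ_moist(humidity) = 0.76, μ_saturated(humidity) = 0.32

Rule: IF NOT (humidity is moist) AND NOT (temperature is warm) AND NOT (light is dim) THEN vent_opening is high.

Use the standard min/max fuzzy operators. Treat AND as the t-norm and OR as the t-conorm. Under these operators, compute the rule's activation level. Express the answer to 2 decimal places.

0.08

firing strength: ¬moist=1−0.76=0.24, ¬warm=1−0.17=0.83, ¬dim=1−0.92=0.08; AND[min(a, b)] → w = 0.08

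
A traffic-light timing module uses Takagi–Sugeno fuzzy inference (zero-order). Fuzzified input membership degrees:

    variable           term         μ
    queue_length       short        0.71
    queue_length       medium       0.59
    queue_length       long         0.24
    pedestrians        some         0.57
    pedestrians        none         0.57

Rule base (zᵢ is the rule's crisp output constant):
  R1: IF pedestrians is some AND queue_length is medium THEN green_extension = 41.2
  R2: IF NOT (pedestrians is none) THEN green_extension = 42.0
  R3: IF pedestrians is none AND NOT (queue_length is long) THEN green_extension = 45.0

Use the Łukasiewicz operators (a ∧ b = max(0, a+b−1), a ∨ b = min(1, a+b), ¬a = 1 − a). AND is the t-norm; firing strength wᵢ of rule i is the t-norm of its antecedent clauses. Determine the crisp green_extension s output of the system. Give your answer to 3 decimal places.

42.937

R1 (z=41.2): some=0.57, medium=0.59; AND[max(0, a+b−1)] → w = 0.16
R2 (z=42.0): ¬none=1−0.57=0.43 → w = 0.43
R3 (z=45.0): none=0.57, ¬long=1−0.24=0.76; AND[max(0, a+b−1)] → w = 0.33
Weighted average = (0.16·41.2 + 0.43·42.0 + 0.33·45.0) / (0.16 + 0.43 + 0.33)
  = 39.5020 / 0.9200 = 42.937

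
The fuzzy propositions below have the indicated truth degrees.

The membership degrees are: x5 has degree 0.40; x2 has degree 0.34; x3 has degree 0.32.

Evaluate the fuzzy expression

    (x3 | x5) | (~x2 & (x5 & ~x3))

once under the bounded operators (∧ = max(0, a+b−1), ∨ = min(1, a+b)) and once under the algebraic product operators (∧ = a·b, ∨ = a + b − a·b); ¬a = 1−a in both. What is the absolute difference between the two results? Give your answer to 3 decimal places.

Under bounded:
  x3 | x5 = min(1, a+b) on (0.32, 0.40) = 0.72
  ~x2 = 1 − 0.34 = 0.66
  ~x3 = 1 − 0.32 = 0.68
  x5 & ~x3 = max(0, a+b−1) on (0.40, 0.68) = 0.08
  ~x2 & (x5 & ~x3) = max(0, a+b−1) on (0.66, 0.08) = 0.00
  (x3 | x5) | (~x2 & (x5 & ~x3)) = min(1, a+b) on (0.72, 0.00) = 0.72
  → value = 0.7200
Under algebraic product:
  x3 | x5 = a + b − a·b on (0.3200, 0.4000) = 0.5920
  ~x2 = 1 − 0.3400 = 0.6600
  ~x3 = 1 − 0.3200 = 0.6800
  x5 & ~x3 = a·b on (0.4000, 0.6800) = 0.2720
  ~x2 & (x5 & ~x3) = a·b on (0.6600, 0.2720) = 0.1795
  (x3 | x5) | (~x2 & (x5 & ~x3)) = a + b − a·b on (0.5920, 0.1795) = 0.6652
  → value = 0.6652
|0.7200 − 0.6652| = 0.055

0.055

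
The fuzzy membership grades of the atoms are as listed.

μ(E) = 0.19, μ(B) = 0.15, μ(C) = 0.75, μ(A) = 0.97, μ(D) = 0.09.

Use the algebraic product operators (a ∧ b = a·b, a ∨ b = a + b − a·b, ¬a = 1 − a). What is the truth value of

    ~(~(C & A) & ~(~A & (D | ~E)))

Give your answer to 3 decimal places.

C & A = a·b on (0.7500, 0.9700) = 0.7275
~(C & A) = 1 − 0.7275 = 0.2725
~A = 1 − 0.9700 = 0.0300
~E = 1 − 0.1900 = 0.8100
D | ~E = a + b − a·b on (0.0900, 0.8100) = 0.8271
~A & (D | ~E) = a·b on (0.0300, 0.8271) = 0.0248
~(~A & (D | ~E)) = 1 − 0.0248 = 0.9752
~(C & A) & ~(~A & (D | ~E)) = a·b on (0.2725, 0.9752) = 0.2657
~(~(C & A) & ~(~A & (D | ~E))) = 1 − 0.2657 = 0.7343

0.734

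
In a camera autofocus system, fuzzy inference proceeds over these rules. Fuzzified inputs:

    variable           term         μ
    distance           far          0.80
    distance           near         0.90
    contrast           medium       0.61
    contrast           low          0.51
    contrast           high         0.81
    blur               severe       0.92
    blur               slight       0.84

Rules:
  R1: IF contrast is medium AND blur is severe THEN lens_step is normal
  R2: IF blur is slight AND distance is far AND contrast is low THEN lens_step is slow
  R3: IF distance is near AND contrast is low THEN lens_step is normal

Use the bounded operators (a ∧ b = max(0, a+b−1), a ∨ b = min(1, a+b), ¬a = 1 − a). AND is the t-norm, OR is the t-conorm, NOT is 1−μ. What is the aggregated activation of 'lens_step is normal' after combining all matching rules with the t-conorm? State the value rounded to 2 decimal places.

0.94

R1: medium=0.61, severe=0.92; AND[max(0, a+b−1)] → w = 0.53
R2: slight=0.84, far=0.80, low=0.51; AND[max(0, a+b−1)] → w = 0.15
R3: near=0.90, low=0.51; AND[max(0, a+b−1)] → w = 0.41
Rules with consequent 'normal': {R1, R3} → strengths 0.53, 0.41
Aggregate via t-conorm [min(1, a+b)]: 0.94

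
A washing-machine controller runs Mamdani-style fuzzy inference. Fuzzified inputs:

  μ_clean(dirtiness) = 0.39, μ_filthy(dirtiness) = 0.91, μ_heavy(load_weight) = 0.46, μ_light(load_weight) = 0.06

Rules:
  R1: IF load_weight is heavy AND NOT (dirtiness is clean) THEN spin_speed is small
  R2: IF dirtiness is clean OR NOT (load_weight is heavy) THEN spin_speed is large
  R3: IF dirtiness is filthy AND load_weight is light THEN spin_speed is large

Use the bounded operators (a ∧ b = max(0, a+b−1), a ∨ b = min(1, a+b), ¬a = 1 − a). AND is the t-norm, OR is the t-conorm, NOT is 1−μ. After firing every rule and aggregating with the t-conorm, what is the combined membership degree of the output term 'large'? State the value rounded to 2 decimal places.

0.93

R1: heavy=0.46, ¬clean=1−0.39=0.61; AND[max(0, a+b−1)] → w = 0.07
R2: clean=0.39, ¬heavy=1−0.46=0.54; OR[min(1, a+b)] → w = 0.93
R3: filthy=0.91, light=0.06; AND[max(0, a+b−1)] → w = 0.00
Rules with consequent 'large': {R2, R3} → strengths 0.93, 0.00
Aggregate via t-conorm [min(1, a+b)]: 0.93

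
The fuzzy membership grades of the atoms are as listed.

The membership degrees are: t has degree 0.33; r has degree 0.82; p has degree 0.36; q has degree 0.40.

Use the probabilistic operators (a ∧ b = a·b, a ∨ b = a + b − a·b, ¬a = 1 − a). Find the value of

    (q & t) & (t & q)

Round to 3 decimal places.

0.017

q & t = a·b on (0.4000, 0.3300) = 0.1320
t & q = a·b on (0.3300, 0.4000) = 0.1320
(q & t) & (t & q) = a·b on (0.1320, 0.1320) = 0.0174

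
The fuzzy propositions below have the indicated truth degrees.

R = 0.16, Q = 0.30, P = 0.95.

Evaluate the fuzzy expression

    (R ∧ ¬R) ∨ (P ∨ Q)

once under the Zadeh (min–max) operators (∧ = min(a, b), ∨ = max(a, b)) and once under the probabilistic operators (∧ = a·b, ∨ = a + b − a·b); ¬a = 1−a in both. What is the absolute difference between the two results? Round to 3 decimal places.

Under Zadeh (min–max):
  ¬R = 1 − 0.16 = 0.84
  R ∧ ¬R = min(a, b) on (0.16, 0.84) = 0.16
  P ∨ Q = max(a, b) on (0.95, 0.30) = 0.95
  (R ∧ ¬R) ∨ (P ∨ Q) = max(a, b) on (0.16, 0.95) = 0.95
  → value = 0.9500
Under probabilistic:
  ¬R = 1 − 0.1600 = 0.8400
  R ∧ ¬R = a·b on (0.1600, 0.8400) = 0.1344
  P ∨ Q = a + b − a·b on (0.9500, 0.3000) = 0.9650
  (R ∧ ¬R) ∨ (P ∨ Q) = a + b − a·b on (0.1344, 0.9650) = 0.9697
  → value = 0.9697
|0.9500 − 0.9697| = 0.020

0.020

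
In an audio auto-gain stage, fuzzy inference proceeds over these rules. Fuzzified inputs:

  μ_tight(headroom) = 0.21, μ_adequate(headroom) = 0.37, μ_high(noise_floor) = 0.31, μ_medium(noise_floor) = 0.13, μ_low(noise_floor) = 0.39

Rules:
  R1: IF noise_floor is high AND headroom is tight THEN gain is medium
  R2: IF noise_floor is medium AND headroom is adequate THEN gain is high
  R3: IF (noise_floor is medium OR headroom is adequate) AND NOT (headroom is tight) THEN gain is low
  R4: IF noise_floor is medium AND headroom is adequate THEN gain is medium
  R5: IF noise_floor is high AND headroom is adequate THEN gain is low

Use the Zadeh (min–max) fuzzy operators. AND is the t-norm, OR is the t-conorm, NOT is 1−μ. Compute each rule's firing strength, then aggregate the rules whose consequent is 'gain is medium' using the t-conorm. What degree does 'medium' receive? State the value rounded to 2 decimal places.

R1: high=0.31, tight=0.21; AND[min(a, b)] → w = 0.21
R2: medium=0.13, adequate=0.37; AND[min(a, b)] → w = 0.13
R3: (medium=0.13 OR adequate=0.37) = 0.37; AND[min(a, b)] with ¬tight=1−0.21=0.79 → w = 0.37
R4: medium=0.13, adequate=0.37; AND[min(a, b)] → w = 0.13
R5: high=0.31, adequate=0.37; AND[min(a, b)] → w = 0.31
Rules with consequent 'medium': {R1, R4} → strengths 0.21, 0.13
Aggregate via t-conorm [max(a, b)]: 0.21

0.21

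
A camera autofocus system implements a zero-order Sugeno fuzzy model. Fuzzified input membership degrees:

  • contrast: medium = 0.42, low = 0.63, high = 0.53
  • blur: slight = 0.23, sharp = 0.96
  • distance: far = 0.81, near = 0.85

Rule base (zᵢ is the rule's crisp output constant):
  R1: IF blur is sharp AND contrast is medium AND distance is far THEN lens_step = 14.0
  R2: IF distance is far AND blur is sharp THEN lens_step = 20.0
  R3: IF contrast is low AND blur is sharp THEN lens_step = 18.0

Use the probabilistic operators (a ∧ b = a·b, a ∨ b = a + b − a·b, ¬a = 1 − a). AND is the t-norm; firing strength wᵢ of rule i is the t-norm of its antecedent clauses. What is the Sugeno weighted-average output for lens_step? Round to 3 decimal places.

18.146

R1 (z=14.0): sharp=0.96, medium=0.42, far=0.81; AND[a·b] → w = 0.3266
R2 (z=20.0): far=0.81, sharp=0.96; AND[a·b] → w = 0.7776
R3 (z=18.0): low=0.63, sharp=0.96; AND[a·b] → w = 0.6048
Weighted average = (0.3266·14.0 + 0.7776·20.0 + 0.6048·18.0) / (0.3266 + 0.7776 + 0.6048)
  = 31.0107 / 1.7090 = 18.146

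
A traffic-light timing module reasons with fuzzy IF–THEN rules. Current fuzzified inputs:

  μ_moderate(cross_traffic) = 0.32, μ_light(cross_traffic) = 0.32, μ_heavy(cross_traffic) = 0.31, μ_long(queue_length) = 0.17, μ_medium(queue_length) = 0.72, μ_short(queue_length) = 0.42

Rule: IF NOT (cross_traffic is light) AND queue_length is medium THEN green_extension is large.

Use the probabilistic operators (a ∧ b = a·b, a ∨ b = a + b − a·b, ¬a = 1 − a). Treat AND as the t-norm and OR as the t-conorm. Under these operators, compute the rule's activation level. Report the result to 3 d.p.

firing strength: ¬light=1−0.32=0.68, medium=0.72; AND[a·b] → w = 0.4896

0.490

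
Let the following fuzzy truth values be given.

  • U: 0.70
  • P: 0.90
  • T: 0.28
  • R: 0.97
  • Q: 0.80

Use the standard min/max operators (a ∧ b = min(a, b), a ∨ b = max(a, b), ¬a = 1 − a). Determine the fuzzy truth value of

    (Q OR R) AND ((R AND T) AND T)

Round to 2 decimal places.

Q OR R = max(a, b) on (0.80, 0.97) = 0.97
R AND T = min(a, b) on (0.97, 0.28) = 0.28
(R AND T) AND T = min(a, b) on (0.28, 0.28) = 0.28
(Q OR R) AND ((R AND T) AND T) = min(a, b) on (0.97, 0.28) = 0.28

0.28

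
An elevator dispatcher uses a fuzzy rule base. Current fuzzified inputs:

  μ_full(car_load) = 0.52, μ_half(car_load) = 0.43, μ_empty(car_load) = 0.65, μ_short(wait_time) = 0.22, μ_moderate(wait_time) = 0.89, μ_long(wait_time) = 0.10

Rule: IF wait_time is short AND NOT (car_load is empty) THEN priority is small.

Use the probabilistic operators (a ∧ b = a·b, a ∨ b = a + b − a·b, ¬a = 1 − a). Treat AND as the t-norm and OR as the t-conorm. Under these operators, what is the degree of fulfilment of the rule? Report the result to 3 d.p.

firing strength: short=0.22, ¬empty=1−0.65=0.35; AND[a·b] → w = 0.0770

0.077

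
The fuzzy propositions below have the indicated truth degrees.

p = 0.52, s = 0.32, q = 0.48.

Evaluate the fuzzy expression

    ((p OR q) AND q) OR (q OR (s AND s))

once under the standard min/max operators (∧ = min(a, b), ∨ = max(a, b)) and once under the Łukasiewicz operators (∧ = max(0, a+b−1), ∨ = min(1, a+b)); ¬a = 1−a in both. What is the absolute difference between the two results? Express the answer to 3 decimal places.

0.480

Under standard min/max:
  p OR q = max(a, b) on (0.52, 0.48) = 0.52
  (p OR q) AND q = min(a, b) on (0.52, 0.48) = 0.48
  s AND s = min(a, b) on (0.32, 0.32) = 0.32
  q OR (s AND s) = max(a, b) on (0.48, 0.32) = 0.48
  ((p OR q) AND q) OR (q OR (s AND s)) = max(a, b) on (0.48, 0.48) = 0.48
  → value = 0.4800
Under Łukasiewicz:
  p OR q = min(1, a+b) on (0.52, 0.48) = 1.00
  (p OR q) AND q = max(0, a+b−1) on (1.00, 0.48) = 0.48
  s AND s = max(0, a+b−1) on (0.32, 0.32) = 0.00
  q OR (s AND s) = min(1, a+b) on (0.48, 0.00) = 0.48
  ((p OR q) AND q) OR (q OR (s AND s)) = min(1, a+b) on (0.48, 0.48) = 0.96
  → value = 0.9600
|0.4800 − 0.9600| = 0.480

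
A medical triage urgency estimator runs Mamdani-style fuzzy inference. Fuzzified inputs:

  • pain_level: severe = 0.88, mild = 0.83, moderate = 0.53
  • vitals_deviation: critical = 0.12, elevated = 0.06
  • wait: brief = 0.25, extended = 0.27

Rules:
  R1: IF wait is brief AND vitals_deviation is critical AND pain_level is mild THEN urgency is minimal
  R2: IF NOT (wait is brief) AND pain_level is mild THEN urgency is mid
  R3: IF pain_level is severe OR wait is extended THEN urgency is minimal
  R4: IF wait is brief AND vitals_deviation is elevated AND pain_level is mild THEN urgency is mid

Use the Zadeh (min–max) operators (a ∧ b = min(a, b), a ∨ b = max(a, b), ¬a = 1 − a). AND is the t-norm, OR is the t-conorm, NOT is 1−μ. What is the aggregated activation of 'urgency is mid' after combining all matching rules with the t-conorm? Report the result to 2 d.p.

R1: brief=0.25, critical=0.12, mild=0.83; AND[min(a, b)] → w = 0.12
R2: ¬brief=1−0.25=0.75, mild=0.83; AND[min(a, b)] → w = 0.75
R3: severe=0.88, extended=0.27; OR[max(a, b)] → w = 0.88
R4: brief=0.25, elevated=0.06, mild=0.83; AND[min(a, b)] → w = 0.06
Rules with consequent 'mid': {R2, R4} → strengths 0.75, 0.06
Aggregate via t-conorm [max(a, b)]: 0.75

0.75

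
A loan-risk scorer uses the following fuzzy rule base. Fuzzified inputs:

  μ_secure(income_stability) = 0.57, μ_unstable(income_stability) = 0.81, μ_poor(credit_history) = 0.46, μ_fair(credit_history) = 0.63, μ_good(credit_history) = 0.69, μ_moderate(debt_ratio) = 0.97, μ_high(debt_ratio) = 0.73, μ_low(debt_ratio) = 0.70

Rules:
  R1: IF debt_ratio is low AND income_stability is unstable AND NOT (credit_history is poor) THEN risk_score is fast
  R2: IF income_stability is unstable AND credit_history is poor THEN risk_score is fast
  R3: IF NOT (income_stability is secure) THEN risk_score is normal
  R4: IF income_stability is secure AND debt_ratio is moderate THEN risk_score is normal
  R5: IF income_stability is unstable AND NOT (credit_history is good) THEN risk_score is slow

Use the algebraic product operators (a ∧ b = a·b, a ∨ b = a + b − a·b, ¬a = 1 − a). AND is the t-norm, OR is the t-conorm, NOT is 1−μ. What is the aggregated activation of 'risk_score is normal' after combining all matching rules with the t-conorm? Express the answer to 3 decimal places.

0.745

R1: low=0.70, unstable=0.81, ¬poor=1−0.46=0.54; AND[a·b] → w = 0.3062
R2: unstable=0.81, poor=0.46; AND[a·b] → w = 0.3726
R3: ¬secure=1−0.57=0.43 → w = 0.4300
R4: secure=0.57, moderate=0.97; AND[a·b] → w = 0.5529
R5: unstable=0.81, ¬good=1−0.69=0.31; AND[a·b] → w = 0.2511
Rules with consequent 'normal': {R3, R4} → strengths 0.4300, 0.5529
Aggregate via t-conorm [a + b − a·b]: 0.7452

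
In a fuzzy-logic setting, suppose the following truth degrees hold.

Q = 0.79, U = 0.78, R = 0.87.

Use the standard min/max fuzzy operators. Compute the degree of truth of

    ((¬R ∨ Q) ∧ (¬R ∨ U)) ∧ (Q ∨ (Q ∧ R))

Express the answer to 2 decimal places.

0.78

¬R = 1 − 0.87 = 0.13
¬R ∨ Q = max(a, b) on (0.13, 0.79) = 0.79
¬R = 1 − 0.87 = 0.13
¬R ∨ U = max(a, b) on (0.13, 0.78) = 0.78
(¬R ∨ Q) ∧ (¬R ∨ U) = min(a, b) on (0.79, 0.78) = 0.78
Q ∧ R = min(a, b) on (0.79, 0.87) = 0.79
Q ∨ (Q ∧ R) = max(a, b) on (0.79, 0.79) = 0.79
((¬R ∨ Q) ∧ (¬R ∨ U)) ∧ (Q ∨ (Q ∧ R)) = min(a, b) on (0.78, 0.79) = 0.78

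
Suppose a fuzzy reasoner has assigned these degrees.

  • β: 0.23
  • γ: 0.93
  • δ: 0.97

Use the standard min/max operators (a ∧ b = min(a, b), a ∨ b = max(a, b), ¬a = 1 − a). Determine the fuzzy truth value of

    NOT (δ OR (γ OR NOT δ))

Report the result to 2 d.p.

NOT δ = 1 − 0.97 = 0.03
γ OR NOT δ = max(a, b) on (0.93, 0.03) = 0.93
δ OR (γ OR NOT δ) = max(a, b) on (0.97, 0.93) = 0.97
NOT (δ OR (γ OR NOT δ)) = 1 − 0.97 = 0.03

0.03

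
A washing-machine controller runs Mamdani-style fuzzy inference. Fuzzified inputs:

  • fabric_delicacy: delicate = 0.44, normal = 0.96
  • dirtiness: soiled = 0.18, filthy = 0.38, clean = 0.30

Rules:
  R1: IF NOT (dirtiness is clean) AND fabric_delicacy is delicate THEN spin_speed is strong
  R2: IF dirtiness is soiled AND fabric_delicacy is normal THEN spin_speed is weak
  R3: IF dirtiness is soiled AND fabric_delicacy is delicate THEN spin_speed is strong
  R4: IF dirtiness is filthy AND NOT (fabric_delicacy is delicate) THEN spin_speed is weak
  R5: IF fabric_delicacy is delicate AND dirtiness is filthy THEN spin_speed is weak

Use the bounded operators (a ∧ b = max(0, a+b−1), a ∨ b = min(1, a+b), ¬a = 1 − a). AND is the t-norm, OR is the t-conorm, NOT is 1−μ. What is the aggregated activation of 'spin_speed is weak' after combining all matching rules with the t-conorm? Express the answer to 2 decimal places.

0.14

R1: ¬clean=1−0.30=0.70, delicate=0.44; AND[max(0, a+b−1)] → w = 0.14
R2: soiled=0.18, normal=0.96; AND[max(0, a+b−1)] → w = 0.14
R3: soiled=0.18, delicate=0.44; AND[max(0, a+b−1)] → w = 0.00
R4: filthy=0.38, ¬delicate=1−0.44=0.56; AND[max(0, a+b−1)] → w = 0.00
R5: delicate=0.44, filthy=0.38; AND[max(0, a+b−1)] → w = 0.00
Rules with consequent 'weak': {R2, R4, R5} → strengths 0.14, 0.00, 0.00
Aggregate via t-conorm [min(1, a+b)]: 0.14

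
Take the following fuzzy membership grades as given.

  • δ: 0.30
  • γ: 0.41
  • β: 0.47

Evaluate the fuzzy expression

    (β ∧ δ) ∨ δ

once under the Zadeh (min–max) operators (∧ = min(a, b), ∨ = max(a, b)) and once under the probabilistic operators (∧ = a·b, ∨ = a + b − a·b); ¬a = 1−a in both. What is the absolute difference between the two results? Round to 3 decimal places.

Under Zadeh (min–max):
  β ∧ δ = min(a, b) on (0.47, 0.30) = 0.30
  (β ∧ δ) ∨ δ = max(a, b) on (0.30, 0.30) = 0.30
  → value = 0.3000
Under probabilistic:
  β ∧ δ = a·b on (0.4700, 0.3000) = 0.1410
  (β ∧ δ) ∨ δ = a + b − a·b on (0.1410, 0.3000) = 0.3987
  → value = 0.3987
|0.3000 − 0.3987| = 0.099

0.099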